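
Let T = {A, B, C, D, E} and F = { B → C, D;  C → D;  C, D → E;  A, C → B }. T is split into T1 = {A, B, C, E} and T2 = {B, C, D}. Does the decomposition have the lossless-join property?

Yes

Common attributes: T1 ∩ T2 = {B, C}.
Closure of {B, C}: B → C, D applies, adding D; C, D → E applies, adding E. So (B, C)⁺ = {B, C, D, E}.
This closure contains every attribute of T2, so T1 ∩ T2 → T2. The join is lossless.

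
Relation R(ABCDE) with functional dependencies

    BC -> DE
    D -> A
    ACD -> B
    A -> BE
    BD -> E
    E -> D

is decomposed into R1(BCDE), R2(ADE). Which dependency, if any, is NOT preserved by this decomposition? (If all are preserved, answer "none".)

none

BC → DE lies within R1.
D → A lies within R2.
ACD → B: restricted closure across fragments reaches B.
A → BE: restricted closure across fragments reaches BE.
BD → E lies within R1.
E → D lies within R1.
Every dependency is enforceable on the fragments, so the decomposition is dependency-preserving.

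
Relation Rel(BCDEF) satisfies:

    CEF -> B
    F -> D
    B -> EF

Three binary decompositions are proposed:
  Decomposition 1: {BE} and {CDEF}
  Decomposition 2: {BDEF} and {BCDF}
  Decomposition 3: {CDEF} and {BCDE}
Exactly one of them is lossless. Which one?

Decomposition 2

Decomposition 1: common = {E}, closure = {E} → lossy.
Decomposition 2: common = {BDF}, closure = {BDEF} → lossless.
Decomposition 3: common = {CDE}, closure = {CDE} → lossy.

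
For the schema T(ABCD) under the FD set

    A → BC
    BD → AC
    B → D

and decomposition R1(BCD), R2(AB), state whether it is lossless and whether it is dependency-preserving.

Lossless test: (B)⁺ = {ABCD}, which contains all of one fragment — lossless.
Dependency preservation: A → BC; BD → AC are not contained in any single fragment, but the restricted closure of each left-hand side across the fragments still reaches the right-hand side; the remaining FDs each lie inside some fragment. All dependencies are preserved.

lossless and dependency-preserving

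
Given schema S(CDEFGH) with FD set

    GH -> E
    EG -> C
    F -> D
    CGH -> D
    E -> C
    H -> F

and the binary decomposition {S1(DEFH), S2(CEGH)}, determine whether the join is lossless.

Yes

Common attributes: S1 ∩ S2 = {EH}.
Closure of {EH}: E → C applies, adding C; H → F applies, adding F; F → D applies, adding D. So (EH)⁺ = {CDEFH}.
This closure contains every attribute of S1, so S1 ∩ S2 → S1. The join is lossless.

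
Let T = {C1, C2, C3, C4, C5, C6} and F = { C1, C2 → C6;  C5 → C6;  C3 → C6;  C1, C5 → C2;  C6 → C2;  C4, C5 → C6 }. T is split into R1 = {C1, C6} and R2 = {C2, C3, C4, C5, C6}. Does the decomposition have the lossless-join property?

No

Common attributes: R1 ∩ R2 = {C6}.
Closure of {C6}: C6 → C2 applies, adding C2. So (C6)⁺ = {C2, C6}.
The closure contains neither all of R1 = {C1, C6} nor all of R2 = {C2, C3, C4, C5, C6}, so the common attributes are not a superkey of either fragment. The join is lossy.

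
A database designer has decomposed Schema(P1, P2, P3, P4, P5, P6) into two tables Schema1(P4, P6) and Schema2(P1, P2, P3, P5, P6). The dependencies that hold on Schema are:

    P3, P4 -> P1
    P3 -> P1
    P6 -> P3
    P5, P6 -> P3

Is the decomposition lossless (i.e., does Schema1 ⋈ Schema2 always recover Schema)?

Common attributes: Schema1 ∩ Schema2 = {P6}.
Closure of {P6}: P6 → P3 applies, adding P3; P3 → P1 applies, adding P1. So (P6)⁺ = {P1, P3, P6}.
The closure contains neither all of Schema1 = {P4, P6} nor all of Schema2 = {P1, P2, P3, P5, P6}, so the common attributes are not a superkey of either fragment. The join is lossy.

No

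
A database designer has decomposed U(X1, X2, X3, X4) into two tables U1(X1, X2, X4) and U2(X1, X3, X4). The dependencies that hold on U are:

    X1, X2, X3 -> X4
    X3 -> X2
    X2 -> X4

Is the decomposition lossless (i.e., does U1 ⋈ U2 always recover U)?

Common attributes: U1 ∩ U2 = {X1, X4}.
No dependency enlarges {X1, X4}, so (X1, X4)⁺ = {X1, X4}.
The closure contains neither all of U1 = {X1, X2, X4} nor all of U2 = {X1, X3, X4}, so the common attributes are not a superkey of either fragment. The join is lossy.

No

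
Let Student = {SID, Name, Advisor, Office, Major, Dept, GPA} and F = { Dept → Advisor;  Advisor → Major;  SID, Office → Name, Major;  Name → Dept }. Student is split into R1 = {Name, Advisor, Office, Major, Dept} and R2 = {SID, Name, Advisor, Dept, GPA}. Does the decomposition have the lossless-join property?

Common attributes: R1 ∩ R2 = {Name, Advisor, Dept}.
Closure of {Name, Advisor, Dept}: Advisor → Major applies, adding Major. So (Name, Advisor, Dept)⁺ = {Name, Advisor, Major, Dept}.
The closure contains neither all of R1 = {Name, Advisor, Office, Major, Dept} nor all of R2 = {SID, Name, Advisor, Dept, GPA}, so the common attributes are not a superkey of either fragment. The join is lossy.

No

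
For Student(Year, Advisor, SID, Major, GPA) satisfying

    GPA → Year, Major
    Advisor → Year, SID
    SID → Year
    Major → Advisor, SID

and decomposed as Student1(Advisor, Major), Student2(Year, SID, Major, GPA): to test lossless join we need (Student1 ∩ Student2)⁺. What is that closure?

Year, Advisor, SID, Major

Student1 ∩ Student2 = {Major}.
Major → Advisor, SID applies, adding Advisor, SID
Advisor → Year, SID applies, adding Year
Closure: {Year, Advisor, SID, Major}.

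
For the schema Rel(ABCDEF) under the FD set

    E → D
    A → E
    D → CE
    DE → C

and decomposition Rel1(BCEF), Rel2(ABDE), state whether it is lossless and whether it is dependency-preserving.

lossy but dependency-preserving

Lossless test: (BE)⁺ = {BCDE}, which is a superkey of neither fragment — lossy.
Dependency preservation: D → CE; DE → C are not contained in any single fragment, but the restricted closure of each left-hand side across the fragments still reaches the right-hand side; the remaining FDs each lie inside some fragment. All dependencies are preserved.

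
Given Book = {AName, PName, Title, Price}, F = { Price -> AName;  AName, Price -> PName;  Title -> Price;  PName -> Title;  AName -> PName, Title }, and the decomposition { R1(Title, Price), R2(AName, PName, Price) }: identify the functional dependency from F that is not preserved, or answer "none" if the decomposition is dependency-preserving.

none

Price → AName lies within R2.
AName, Price → PName lies within R2.
Title → Price lies within R1.
PName → Title: restricted closure across fragments reaches Title.
AName → PName, Title: restricted closure across fragments reaches PName, Title.
Every dependency is enforceable on the fragments, so the decomposition is dependency-preserving.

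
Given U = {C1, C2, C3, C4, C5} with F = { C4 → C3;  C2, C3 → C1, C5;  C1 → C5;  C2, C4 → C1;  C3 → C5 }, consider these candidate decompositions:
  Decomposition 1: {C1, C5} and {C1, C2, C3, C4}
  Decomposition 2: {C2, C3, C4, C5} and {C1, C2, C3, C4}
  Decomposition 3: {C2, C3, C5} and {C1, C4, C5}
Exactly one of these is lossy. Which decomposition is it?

Decomposition 3

Decomposition 1: common = {C1}, closure = {C1, C5} → lossless.
Decomposition 2: common = {C2, C3, C4}, closure = {C1, C2, C3, C4, C5} → lossless.
Decomposition 3: common = {C5}, closure = {C5} → lossy.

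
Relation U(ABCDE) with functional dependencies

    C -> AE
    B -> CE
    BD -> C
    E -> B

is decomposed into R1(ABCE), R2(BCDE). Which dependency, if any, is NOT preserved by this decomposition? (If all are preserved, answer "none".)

C → AE lies within R1.
B → CE lies within R1.
BD → C lies within R2.
E → B lies within R1.
Every dependency is enforceable on the fragments, so the decomposition is dependency-preserving.

none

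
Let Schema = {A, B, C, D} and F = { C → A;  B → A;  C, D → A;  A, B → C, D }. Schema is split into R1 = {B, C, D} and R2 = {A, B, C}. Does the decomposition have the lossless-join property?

Yes

Common attributes: R1 ∩ R2 = {B, C}.
Closure of {B, C}: C → A applies, adding A; A, B → C, D applies, adding D. So (B, C)⁺ = {A, B, C, D}.
This closure contains every attribute of R1, so R1 ∩ R2 → R1. The join is lossless.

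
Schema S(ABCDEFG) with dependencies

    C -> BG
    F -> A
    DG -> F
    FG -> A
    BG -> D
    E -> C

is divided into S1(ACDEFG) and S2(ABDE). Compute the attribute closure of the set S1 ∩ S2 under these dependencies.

S1 ∩ S2 = {ADE}.
E → C applies, adding C
C → BG applies, adding BG
DG → F applies, adding F
Closure: {ABCDEFG}.

ABCDEFG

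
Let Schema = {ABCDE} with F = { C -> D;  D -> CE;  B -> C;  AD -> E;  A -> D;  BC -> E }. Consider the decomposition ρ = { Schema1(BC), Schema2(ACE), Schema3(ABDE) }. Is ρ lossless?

Chase test. Columns are ABCDE; row i has aⱼ where attribute j ∈ Schemai, else bᵢⱼ.
Initial tableau (one row per fragment):
  row 1: b11 a2 a3 b14 b15
  row 2: a1 b22 a3 b24 a5
  row 3: a1 a2 b33 a4 a5
Rows 1 and 2 agree on C; apply C→D and equate their D entries.
Rows 1 and 2 agree on D; apply D→CE and equate their CE entries.
Rows 1 and 3 agree on B; apply B→C and equate their C entries.
Rows 2 and 3 agree on A; apply A→D and equate their D entries.
Row 3 is now all distinguished symbols — the join is lossless.

Yes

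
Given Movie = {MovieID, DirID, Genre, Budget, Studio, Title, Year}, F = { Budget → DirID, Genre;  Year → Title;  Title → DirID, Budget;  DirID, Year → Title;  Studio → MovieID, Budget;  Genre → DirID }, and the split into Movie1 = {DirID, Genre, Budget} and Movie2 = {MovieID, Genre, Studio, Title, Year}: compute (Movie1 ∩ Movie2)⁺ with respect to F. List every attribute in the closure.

DirID, Genre

Movie1 ∩ Movie2 = {Genre}.
Genre → DirID applies, adding DirID
Closure: {DirID, Genre}.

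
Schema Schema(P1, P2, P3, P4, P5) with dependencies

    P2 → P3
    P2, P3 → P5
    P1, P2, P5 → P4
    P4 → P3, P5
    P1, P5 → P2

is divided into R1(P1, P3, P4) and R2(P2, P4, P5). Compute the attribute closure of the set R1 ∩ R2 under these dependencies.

P3, P4, P5

R1 ∩ R2 = {P4}.
P4 → P3, P5 applies, adding P3, P5
Closure: {P3, P4, P5}.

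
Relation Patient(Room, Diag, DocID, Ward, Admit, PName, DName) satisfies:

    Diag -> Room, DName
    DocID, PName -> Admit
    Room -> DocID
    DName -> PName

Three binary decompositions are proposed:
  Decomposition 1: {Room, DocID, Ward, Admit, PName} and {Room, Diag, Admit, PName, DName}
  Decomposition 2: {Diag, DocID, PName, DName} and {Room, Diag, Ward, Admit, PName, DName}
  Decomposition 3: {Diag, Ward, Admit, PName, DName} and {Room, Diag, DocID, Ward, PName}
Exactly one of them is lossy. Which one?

Decomposition 1: common = {Room, Admit, PName}, closure = {Room, DocID, Admit, PName} → lossy.
Decomposition 2: common = {Diag, PName, DName}, closure = {Room, Diag, DocID, Admit, PName, DName} → lossless.
Decomposition 3: common = {Diag, Ward, PName}, closure = {Room, Diag, DocID, Ward, Admit, PName, DName} → lossless.

Decomposition 1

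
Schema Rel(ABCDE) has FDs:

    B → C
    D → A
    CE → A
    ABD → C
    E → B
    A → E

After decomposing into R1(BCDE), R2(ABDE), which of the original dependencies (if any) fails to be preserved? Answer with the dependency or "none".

none

B → C lies within R1.
D → A lies within R2.
CE → A: restricted closure across fragments reaches A.
ABD → C: restricted closure across fragments reaches C.
E → B lies within R1.
A → E lies within R2.
Every dependency is enforceable on the fragments, so the decomposition is dependency-preserving.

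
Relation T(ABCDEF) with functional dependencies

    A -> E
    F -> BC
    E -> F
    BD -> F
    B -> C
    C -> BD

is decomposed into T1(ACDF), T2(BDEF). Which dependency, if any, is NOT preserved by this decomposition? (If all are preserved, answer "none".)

Check A → E: no single fragment contains all of {AE}, and the restricted closure of {A} across the fragments never reaches {E}.
F → BC is preserved.
E → F is preserved.
BD → F is preserved.
B → C is preserved.
C → BD is preserved.

A -> E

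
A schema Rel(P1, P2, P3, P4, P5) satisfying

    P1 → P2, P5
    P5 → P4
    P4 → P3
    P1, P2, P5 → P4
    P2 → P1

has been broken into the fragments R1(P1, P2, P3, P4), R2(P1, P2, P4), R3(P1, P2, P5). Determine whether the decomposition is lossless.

Yes

Chase test. Columns are P1, P2, P3, P4, P5; row i has aⱼ where attribute j ∈ Ri, else bᵢⱼ.
Initial tableau (one row per fragment):
  row 1: a1 a2 a3 a4 b15
  row 2: a1 a2 b23 a4 b25
  row 3: a1 a2 b33 b34 a5
Rows 1 and 2 agree on P1; apply P1→P2, P5 and equate their P2, P5 entries.
Rows 1 and 3 agree on P1; apply P1→P2, P5 and equate their P2, P5 entries.
Rows 1 and 3 agree on P5; apply P5→P4 and equate their P4 entries.
Rows 1 and 2 agree on P4; apply P4→P3 and equate their P3 entries.
Rows 1 and 3 agree on P4; apply P4→P3 and equate their P3 entries.
Row 1 is now all distinguished symbols — the join is lossless.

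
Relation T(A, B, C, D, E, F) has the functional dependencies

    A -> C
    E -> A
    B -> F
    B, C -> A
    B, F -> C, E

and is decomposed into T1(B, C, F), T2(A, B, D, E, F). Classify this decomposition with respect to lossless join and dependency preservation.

lossless but not dependency-preserving

Lossless test: (B, F)⁺ = {A, B, C, E, F}, which contains all of one fragment — lossless.
Dependency preservation: the restricted closure of {A} across the fragments never reaches {C}, so A → C cannot be enforced without a join — not preserved.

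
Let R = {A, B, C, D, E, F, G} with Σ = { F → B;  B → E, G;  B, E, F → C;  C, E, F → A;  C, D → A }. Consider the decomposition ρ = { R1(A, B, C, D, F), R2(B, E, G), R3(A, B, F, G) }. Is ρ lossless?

Yes

Chase test. Columns are A, B, C, D, E, F, G; row i has aⱼ where attribute j ∈ Ri, else bᵢⱼ.
Initial tableau (one row per fragment):
  row 1: a1 a2 a3 a4 b15 a6 b17
  row 2: b21 a2 b23 b24 a5 b26 a7
  row 3: a1 a2 b33 b34 b35 a6 a7
Rows 1 and 2 agree on B; apply B→E, G and equate their E, G entries.
Rows 1 and 3 agree on B; apply B→E, G and equate their E, G entries.
Rows 1 and 3 agree on B, E, F; apply B, E, F→C and equate their C entries.
Row 1 is now all distinguished symbols — the join is lossless.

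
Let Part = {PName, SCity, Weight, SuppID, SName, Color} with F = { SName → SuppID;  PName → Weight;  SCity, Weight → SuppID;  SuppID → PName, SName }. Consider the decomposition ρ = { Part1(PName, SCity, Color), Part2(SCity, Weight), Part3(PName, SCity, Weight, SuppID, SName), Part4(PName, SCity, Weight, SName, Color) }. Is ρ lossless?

Chase test. Columns are PName, SCity, Weight, SuppID, SName, Color; row i has aⱼ where attribute j ∈ Parti, else bᵢⱼ.
Initial tableau (one row per fragment):
  row 1: a1 a2 b13 b14 b15 a6
  row 2: b21 a2 a3 b24 b25 b26
  row 3: a1 a2 a3 a4 a5 b36
  row 4: a1 a2 a3 b44 a5 a6
Rows 3 and 4 agree on SName; apply SName→SuppID and equate their SuppID entries.
Rows 1 and 3 agree on PName; apply PName→Weight and equate their Weight entries.
Rows 1 and 2 agree on SCity, Weight; apply SCity, Weight→SuppID and equate their SuppID entries.
Rows 1 and 3 agree on SCity, Weight; apply SCity, Weight→SuppID and equate their SuppID entries.
Rows 1 and 2 agree on SuppID; apply SuppID→PName, SName and equate their PName, SName entries.
Rows 1 and 3 agree on SuppID; apply SuppID→PName, SName and equate their PName, SName entries.
Row 1 is now all distinguished symbols — the join is lossless.

Yes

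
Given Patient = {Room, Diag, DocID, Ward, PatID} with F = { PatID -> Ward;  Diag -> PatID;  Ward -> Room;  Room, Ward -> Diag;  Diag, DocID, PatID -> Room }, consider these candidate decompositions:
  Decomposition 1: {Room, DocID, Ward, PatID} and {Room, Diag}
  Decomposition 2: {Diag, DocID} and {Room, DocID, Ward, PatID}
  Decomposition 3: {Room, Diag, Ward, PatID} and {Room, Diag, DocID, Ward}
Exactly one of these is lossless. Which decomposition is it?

Decomposition 1: common = {Room}, closure = {Room} → lossy.
Decomposition 2: common = {DocID}, closure = {DocID} → lossy.
Decomposition 3: common = {Room, Diag, Ward}, closure = {Room, Diag, Ward, PatID} → lossless.

Decomposition 3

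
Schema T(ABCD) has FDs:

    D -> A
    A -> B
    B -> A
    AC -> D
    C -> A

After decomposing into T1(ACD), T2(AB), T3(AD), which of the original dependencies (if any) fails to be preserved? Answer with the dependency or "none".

D → A lies within T1.
A → B lies within T2.
B → A lies within T2.
AC → D lies within T1.
C → A lies within T1.
Every dependency is enforceable on the fragments, so the decomposition is dependency-preserving.

none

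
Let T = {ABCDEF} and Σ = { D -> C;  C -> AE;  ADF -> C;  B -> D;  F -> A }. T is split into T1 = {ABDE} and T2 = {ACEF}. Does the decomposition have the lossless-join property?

No

Common attributes: T1 ∩ T2 = {AE}.
No dependency enlarges {AE}, so (AE)⁺ = {AE}.
The closure contains neither all of T1 = {ABDE} nor all of T2 = {ACEF}, so the common attributes are not a superkey of either fragment. The join is lossy.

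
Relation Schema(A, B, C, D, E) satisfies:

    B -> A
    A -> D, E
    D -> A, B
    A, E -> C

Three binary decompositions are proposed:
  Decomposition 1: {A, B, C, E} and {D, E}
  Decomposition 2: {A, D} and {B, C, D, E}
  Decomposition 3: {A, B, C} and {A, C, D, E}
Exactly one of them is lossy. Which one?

Decomposition 1: common = {E}, closure = {E} → lossy.
Decomposition 2: common = {D}, closure = {A, B, C, D, E} → lossless.
Decomposition 3: common = {A, C}, closure = {A, B, C, D, E} → lossless.

Decomposition 1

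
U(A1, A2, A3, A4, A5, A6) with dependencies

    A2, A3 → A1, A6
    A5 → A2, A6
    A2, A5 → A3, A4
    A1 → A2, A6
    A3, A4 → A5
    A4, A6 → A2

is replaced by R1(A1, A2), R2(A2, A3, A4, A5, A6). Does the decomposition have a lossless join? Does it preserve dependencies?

lossy and not dependency-preserving

Lossless test: (A2)⁺ = {A2}, which is a superkey of neither fragment — lossy.
Dependency preservation: the restricted closure of {A2, A3} across the fragments never reaches {A1, A6}, so A2, A3 → A1, A6 cannot be enforced without a join — not preserved.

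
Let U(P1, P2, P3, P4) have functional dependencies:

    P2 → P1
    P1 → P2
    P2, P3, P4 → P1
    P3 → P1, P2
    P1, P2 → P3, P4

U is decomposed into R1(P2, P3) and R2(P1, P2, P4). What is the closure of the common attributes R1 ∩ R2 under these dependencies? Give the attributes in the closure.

R1 ∩ R2 = {P2}.
P2 → P1 applies, adding P1
P1, P2 → P3, P4 applies, adding P3, P4
Closure: {P1, P2, P3, P4}.

P1, P2, P3, P4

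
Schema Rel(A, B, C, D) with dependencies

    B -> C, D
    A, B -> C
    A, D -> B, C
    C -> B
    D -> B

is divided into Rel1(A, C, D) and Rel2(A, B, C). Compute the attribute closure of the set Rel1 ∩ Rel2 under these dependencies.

Rel1 ∩ Rel2 = {A, C}.
C → B applies, adding B
B → C, D applies, adding D
Closure: {A, B, C, D}.

A, B, C, D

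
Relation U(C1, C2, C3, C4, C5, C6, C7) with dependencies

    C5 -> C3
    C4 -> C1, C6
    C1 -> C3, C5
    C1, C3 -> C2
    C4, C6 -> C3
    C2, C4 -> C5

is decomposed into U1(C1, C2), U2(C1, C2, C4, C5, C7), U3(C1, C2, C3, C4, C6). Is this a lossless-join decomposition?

Yes

Chase test. Columns are C1, C2, C3, C4, C5, C6, C7; row i has aⱼ where attribute j ∈ Ui, else bᵢⱼ.
Initial tableau (one row per fragment):
  row 1: a1 a2 b13 b14 b15 b16 b17
  row 2: a1 a2 b23 a4 a5 b26 a7
  row 3: a1 a2 a3 a4 b35 a6 b37
Rows 2 and 3 agree on C4; apply C4→C1, C6 and equate their C1, C6 entries.
Rows 1 and 2 agree on C1; apply C1→C3, C5 and equate their C3, C5 entries.
Rows 1 and 3 agree on C1; apply C1→C3, C5 and equate their C3, C5 entries.
Row 2 is now all distinguished symbols — the join is lossless.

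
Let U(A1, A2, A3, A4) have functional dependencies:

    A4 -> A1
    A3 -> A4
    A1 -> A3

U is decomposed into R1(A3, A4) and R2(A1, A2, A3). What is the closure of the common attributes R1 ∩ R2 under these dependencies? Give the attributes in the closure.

A1, A3, A4

R1 ∩ R2 = {A3}.
A3 → A4 applies, adding A4
A4 → A1 applies, adding A1
Closure: {A1, A3, A4}.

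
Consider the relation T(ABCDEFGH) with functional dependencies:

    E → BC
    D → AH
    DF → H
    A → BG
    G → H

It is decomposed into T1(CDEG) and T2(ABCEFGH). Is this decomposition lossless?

Common attributes: T1 ∩ T2 = {CEG}.
Closure of {CEG}: E → BC applies, adding B; G → H applies, adding H. So (CEG)⁺ = {BCEGH}.
The closure contains neither all of T1 = {CDEG} nor all of T2 = {ABCEFGH}, so the common attributes are not a superkey of either fragment. The join is lossy.

No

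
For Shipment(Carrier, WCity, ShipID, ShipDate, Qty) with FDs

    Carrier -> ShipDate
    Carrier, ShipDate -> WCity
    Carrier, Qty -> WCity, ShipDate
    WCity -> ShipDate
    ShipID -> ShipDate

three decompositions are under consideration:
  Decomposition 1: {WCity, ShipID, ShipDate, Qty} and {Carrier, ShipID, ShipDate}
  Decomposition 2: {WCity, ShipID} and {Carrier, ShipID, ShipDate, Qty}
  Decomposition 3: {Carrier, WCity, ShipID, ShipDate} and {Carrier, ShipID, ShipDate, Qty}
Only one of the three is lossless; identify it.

Decomposition 3

Decomposition 1: common = {ShipID, ShipDate}, closure = {ShipID, ShipDate} → lossy.
Decomposition 2: common = {ShipID}, closure = {ShipID, ShipDate} → lossy.
Decomposition 3: common = {Carrier, ShipID, ShipDate}, closure = {Carrier, WCity, ShipID, ShipDate} → lossless.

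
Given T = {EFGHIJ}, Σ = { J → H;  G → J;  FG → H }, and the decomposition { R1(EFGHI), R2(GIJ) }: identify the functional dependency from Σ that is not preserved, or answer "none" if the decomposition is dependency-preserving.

Check J → H: no single fragment contains all of {HJ}, and the restricted closure of {J} across the fragments never reaches {H}.
G → J is preserved.
FG → H is preserved.

J → H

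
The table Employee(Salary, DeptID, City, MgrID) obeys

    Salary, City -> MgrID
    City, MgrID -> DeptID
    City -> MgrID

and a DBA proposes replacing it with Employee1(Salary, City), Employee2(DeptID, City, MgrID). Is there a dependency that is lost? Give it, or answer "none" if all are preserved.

Salary, City → MgrID: restricted closure across fragments reaches MgrID.
City, MgrID → DeptID lies within Employee2.
City → MgrID lies within Employee2.
Every dependency is enforceable on the fragments, so the decomposition is dependency-preserving.

none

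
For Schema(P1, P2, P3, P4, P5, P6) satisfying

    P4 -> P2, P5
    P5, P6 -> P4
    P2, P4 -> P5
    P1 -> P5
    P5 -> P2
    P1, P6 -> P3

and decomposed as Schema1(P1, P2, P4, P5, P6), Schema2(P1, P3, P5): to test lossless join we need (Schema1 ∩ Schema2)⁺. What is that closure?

Schema1 ∩ Schema2 = {P1, P5}.
P5 → P2 applies, adding P2
Closure: {P1, P2, P5}.

P1, P2, P5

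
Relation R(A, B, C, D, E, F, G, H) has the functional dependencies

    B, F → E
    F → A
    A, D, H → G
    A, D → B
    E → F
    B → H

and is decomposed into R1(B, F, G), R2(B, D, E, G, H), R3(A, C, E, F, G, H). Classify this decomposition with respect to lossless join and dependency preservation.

Lossless test (chase): Rows 1 and 3 agree on F; apply F→A and equate their A entries. Rows 2 and 3 agree on E; apply E→F and equate their F entries. Rows 1 and 2 agree on B; apply B→H and equate their H entries. Rows 1 and 2 agree on B, F; apply B, F→E and equate their E entries. Rows 1 and 2 agree on F; apply F→A and equate their A entries. No row becomes fully distinguished — the join is lossy.
Dependency preservation: the restricted closure of {B, F} across the fragments never reaches {E}, so B, F → E cannot be enforced without a join — not preserved.

lossy and not dependency-preserving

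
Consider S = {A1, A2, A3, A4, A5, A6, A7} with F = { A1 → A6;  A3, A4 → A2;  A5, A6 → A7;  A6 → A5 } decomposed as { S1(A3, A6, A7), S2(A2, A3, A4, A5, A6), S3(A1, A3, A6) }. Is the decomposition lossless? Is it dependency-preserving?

lossy but dependency-preserving

Lossless test (chase): Rows 1 and 2 agree on A6; apply A6→A5 and equate their A5 entries. Rows 1 and 3 agree on A6; apply A6→A5 and equate their A5 entries. Rows 1 and 2 agree on A5, A6; apply A5, A6→A7 and equate their A7 entries. Rows 1 and 3 agree on A5, A6; apply A5, A6→A7 and equate their A7 entries. No row becomes fully distinguished — the join is lossy.
Dependency preservation: A5, A6 → A7 is not contained in any single fragment, but the restricted closure of its left-hand side across the fragments still reaches the right-hand side; the remaining FDs each lie inside some fragment. All dependencies are preserved.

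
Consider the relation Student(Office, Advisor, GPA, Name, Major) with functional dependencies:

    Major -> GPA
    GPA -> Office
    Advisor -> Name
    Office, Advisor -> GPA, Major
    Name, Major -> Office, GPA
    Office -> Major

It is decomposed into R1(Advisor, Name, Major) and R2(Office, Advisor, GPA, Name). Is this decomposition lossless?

Common attributes: R1 ∩ R2 = {Advisor, Name}.
No dependency enlarges {Advisor, Name}, so (Advisor, Name)⁺ = {Advisor, Name}.
The closure contains neither all of R1 = {Advisor, Name, Major} nor all of R2 = {Office, Advisor, GPA, Name}, so the common attributes are not a superkey of either fragment. The join is lossy.

No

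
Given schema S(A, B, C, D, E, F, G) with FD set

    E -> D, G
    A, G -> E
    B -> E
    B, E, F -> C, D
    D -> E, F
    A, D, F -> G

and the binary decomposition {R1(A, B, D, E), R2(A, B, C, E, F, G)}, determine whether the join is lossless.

Common attributes: R1 ∩ R2 = {A, B, E}.
Closure of {A, B, E}: E → D, G applies, adding D, G; D → E, F applies, adding F; B, E, F → C, D applies, adding C. So (A, B, E)⁺ = {A, B, C, D, E, F, G}.
This closure contains every attribute of R1, so R1 ∩ R2 → R1. The join is lossless.

Yes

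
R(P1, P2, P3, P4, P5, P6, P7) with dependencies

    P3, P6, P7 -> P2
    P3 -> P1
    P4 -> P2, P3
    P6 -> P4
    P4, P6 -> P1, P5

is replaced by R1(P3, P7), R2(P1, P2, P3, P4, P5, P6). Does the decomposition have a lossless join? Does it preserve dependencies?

Lossless test: (P3)⁺ = {P1, P3}, which is a superkey of neither fragment — lossy.
Dependency preservation: P3, P6, P7 → P2 is not contained in any single fragment, but the restricted closure of its left-hand side across the fragments still reaches the right-hand side; the remaining FDs each lie inside some fragment. All dependencies are preserved.

lossy but dependency-preserving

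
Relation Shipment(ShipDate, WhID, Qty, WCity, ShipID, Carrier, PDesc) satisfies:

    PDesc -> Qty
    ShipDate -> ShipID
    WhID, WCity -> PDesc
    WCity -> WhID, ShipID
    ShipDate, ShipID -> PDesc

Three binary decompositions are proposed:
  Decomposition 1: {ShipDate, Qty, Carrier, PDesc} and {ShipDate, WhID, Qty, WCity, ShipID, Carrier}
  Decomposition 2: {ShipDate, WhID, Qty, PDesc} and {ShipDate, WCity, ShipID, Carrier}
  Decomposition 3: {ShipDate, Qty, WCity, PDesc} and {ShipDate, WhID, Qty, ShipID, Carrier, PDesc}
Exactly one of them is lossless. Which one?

Decomposition 1

Decomposition 1: common = {ShipDate, Qty, Carrier}, closure = {ShipDate, Qty, ShipID, Carrier, PDesc} → lossless.
Decomposition 2: common = {ShipDate}, closure = {ShipDate, Qty, ShipID, PDesc} → lossy.
Decomposition 3: common = {ShipDate, Qty, PDesc}, closure = {ShipDate, Qty, ShipID, PDesc} → lossy.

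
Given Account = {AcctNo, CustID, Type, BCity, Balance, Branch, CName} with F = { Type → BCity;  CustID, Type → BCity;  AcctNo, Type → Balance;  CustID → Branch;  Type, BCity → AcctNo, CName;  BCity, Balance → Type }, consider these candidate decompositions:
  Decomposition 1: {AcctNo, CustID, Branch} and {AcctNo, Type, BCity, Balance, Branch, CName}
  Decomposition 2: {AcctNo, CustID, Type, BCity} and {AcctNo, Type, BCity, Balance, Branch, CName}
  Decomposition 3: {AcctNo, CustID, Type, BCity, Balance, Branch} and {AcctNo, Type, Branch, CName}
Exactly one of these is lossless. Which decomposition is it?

Decomposition 1: common = {AcctNo, Branch}, closure = {AcctNo, Branch} → lossy.
Decomposition 2: common = {AcctNo, Type, BCity}, closure = {AcctNo, Type, BCity, Balance, CName} → lossy.
Decomposition 3: common = {AcctNo, Type, Branch}, closure = {AcctNo, Type, BCity, Balance, Branch, CName} → lossless.

Decomposition 3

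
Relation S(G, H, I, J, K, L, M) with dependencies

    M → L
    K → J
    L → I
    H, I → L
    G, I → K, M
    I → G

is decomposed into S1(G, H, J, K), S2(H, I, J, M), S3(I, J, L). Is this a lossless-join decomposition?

No

Chase test. Columns are G, H, I, J, K, L, M; row i has aⱼ where attribute j ∈ Si, else bᵢⱼ.
Initial tableau (one row per fragment):
  row 1: a1 a2 b13 a4 a5 b16 b17
  row 2: b21 a2 a3 a4 b25 b26 a7
  row 3: b31 b32 a3 a4 b35 a6 b37
Rows 2 and 3 agree on I; apply I→G and equate their G entries.
Rows 2 and 3 agree on G, I; apply G, I→K, M and equate their K, M entries.
Rows 2 and 3 agree on M; apply M→L and equate their L entries.
No row becomes fully distinguished — the join is lossy.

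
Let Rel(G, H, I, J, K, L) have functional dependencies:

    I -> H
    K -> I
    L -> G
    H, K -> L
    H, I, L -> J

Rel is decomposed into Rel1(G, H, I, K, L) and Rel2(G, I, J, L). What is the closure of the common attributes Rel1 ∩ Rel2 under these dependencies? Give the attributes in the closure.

G, H, I, J, L

Rel1 ∩ Rel2 = {G, I, L}.
I → H applies, adding H
H, I, L → J applies, adding J
Closure: {G, H, I, J, L}.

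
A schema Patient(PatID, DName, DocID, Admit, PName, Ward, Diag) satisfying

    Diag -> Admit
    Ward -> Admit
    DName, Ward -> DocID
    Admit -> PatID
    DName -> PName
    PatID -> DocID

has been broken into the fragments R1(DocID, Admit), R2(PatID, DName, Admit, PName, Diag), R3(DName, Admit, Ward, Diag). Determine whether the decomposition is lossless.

Chase test. Columns are PatID, DName, DocID, Admit, PName, Ward, Diag; row i has aⱼ where attribute j ∈ Ri, else bᵢⱼ.
Initial tableau (one row per fragment):
  row 1: b11 b12 a3 a4 b15 b16 b17
  row 2: a1 a2 b23 a4 a5 b26 a7
  row 3: b31 a2 b33 a4 b35 a6 a7
Rows 1 and 2 agree on Admit; apply Admit→PatID and equate their PatID entries.
Rows 1 and 3 agree on Admit; apply Admit→PatID and equate their PatID entries.
Rows 2 and 3 agree on DName; apply DName→PName and equate their PName entries.
Rows 1 and 2 agree on PatID; apply PatID→DocID and equate their DocID entries.
Rows 1 and 3 agree on PatID; apply PatID→DocID and equate their DocID entries.
Row 3 is now all distinguished symbols — the join is lossless.

Yes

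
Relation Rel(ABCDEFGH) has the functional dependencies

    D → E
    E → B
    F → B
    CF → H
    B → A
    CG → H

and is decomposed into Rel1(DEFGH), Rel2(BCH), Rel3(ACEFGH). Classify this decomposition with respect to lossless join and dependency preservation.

lossy and not dependency-preserving

Lossless test (chase): Rows 1 and 3 agree on E; apply E→B and equate their B entries. Rows 1 and 3 agree on B; apply B→A and equate their A entries. No row becomes fully distinguished — the join is lossy.
Dependency preservation: the restricted closure of {E} across the fragments never reaches {B}, so E → B cannot be enforced without a join — not preserved.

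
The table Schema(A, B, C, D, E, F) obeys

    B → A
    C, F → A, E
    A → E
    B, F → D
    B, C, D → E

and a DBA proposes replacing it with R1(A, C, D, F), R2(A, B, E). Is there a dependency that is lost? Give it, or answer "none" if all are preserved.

B, F → D

Check B, F → D: no single fragment contains all of {B, D, F}, and the restricted closure of {B, F} across the fragments never reaches {D}.
B → A is preserved.
C, F → A, E is preserved.
A → E is preserved.
B, C, D → E is preserved.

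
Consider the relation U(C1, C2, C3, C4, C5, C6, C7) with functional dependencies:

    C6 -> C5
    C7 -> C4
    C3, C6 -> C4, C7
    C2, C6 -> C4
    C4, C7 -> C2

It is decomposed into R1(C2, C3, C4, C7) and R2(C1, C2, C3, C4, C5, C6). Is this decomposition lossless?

No

Common attributes: R1 ∩ R2 = {C2, C3, C4}.
No dependency enlarges {C2, C3, C4}, so (C2, C3, C4)⁺ = {C2, C3, C4}.
The closure contains neither all of R1 = {C2, C3, C4, C7} nor all of R2 = {C1, C2, C3, C4, C5, C6}, so the common attributes are not a superkey of either fragment. The join is lossy.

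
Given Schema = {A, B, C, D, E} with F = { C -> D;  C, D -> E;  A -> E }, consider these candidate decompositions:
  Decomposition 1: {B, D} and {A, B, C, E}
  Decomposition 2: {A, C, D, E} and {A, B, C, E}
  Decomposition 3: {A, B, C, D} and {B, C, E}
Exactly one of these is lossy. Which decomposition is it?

Decomposition 1: common = {B}, closure = {B} → lossy.
Decomposition 2: common = {A, C, E}, closure = {A, C, D, E} → lossless.
Decomposition 3: common = {B, C}, closure = {B, C, D, E} → lossless.

Decomposition 1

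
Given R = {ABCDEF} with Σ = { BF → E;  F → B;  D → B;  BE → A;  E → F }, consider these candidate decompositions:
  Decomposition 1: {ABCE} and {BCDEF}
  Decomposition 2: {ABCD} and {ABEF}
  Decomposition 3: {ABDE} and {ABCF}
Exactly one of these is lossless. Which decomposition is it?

Decomposition 1

Decomposition 1: common = {BCE}, closure = {ABCEF} → lossless.
Decomposition 2: common = {AB}, closure = {AB} → lossy.
Decomposition 3: common = {AB}, closure = {AB} → lossy.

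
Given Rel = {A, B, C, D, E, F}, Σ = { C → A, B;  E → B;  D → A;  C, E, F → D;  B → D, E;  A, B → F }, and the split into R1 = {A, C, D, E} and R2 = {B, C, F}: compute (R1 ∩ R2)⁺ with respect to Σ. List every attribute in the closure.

R1 ∩ R2 = {C}.
C → A, B applies, adding A, B
B → D, E applies, adding D, E
A, B → F applies, adding F
Closure: {A, B, C, D, E, F}.

A, B, C, D, E, F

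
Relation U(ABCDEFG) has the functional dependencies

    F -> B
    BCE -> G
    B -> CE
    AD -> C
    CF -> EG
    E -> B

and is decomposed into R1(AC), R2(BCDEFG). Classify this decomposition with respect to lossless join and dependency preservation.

lossy and not dependency-preserving

Lossless test: (C)⁺ = {C}, which is a superkey of neither fragment — lossy.
Dependency preservation: the restricted closure of {AD} across the fragments never reaches {C}, so AD → C cannot be enforced without a join — not preserved.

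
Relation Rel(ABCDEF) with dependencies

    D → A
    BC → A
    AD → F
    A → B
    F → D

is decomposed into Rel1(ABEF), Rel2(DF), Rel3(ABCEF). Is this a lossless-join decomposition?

Yes

Chase test. Columns are ABCDEF; row i has aⱼ where attribute j ∈ Reli, else bᵢⱼ.
Initial tableau (one row per fragment):
  row 1: a1 a2 b13 b14 a5 a6
  row 2: b21 b22 b23 a4 b25 a6
  row 3: a1 a2 a3 b34 a5 a6
Rows 1 and 2 agree on F; apply F→D and equate their D entries.
Rows 1 and 3 agree on F; apply F→D and equate their D entries.
Rows 1 and 2 agree on D; apply D→A and equate their A entries.
Rows 1 and 2 agree on A; apply A→B and equate their B entries.
Row 3 is now all distinguished symbols — the join is lossless.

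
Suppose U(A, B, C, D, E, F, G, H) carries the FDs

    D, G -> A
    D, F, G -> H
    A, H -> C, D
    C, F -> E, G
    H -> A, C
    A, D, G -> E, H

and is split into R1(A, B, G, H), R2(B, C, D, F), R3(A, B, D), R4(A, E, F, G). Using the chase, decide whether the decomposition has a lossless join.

No

Chase test. Columns are A, B, C, D, E, F, G, H; row i has aⱼ where attribute j ∈ Ri, else bᵢⱼ.
Initial tableau (one row per fragment):
  row 1: a1 a2 b13 b14 b15 b16 a7 a8
  row 2: b21 a2 a3 a4 b25 a6 b27 b28
  row 3: a1 a2 b33 a4 b35 b36 b37 b38
  row 4: a1 b42 b43 b44 a5 a6 a7 b48
No row becomes fully distinguished — the join is lossy.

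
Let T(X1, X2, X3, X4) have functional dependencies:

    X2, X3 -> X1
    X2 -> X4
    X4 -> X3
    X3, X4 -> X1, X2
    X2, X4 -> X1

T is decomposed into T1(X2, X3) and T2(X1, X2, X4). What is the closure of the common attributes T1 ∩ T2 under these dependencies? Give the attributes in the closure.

X1, X2, X3, X4

T1 ∩ T2 = {X2}.
X2 → X4 applies, adding X4
X4 → X3 applies, adding X3
X3, X4 → X1, X2 applies, adding X1
Closure: {X1, X2, X3, X4}.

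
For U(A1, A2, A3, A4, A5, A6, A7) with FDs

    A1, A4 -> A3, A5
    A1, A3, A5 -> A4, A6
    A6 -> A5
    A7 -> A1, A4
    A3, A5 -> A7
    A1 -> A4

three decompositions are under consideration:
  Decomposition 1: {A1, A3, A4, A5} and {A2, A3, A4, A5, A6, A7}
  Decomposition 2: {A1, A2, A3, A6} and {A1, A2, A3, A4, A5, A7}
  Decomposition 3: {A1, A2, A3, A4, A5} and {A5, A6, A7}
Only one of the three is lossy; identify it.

Decomposition 1: common = {A3, A4, A5}, closure = {A1, A3, A4, A5, A6, A7} → lossless.
Decomposition 2: common = {A1, A2, A3}, closure = {A1, A2, A3, A4, A5, A6, A7} → lossless.
Decomposition 3: common = {A5}, closure = {A5} → lossy.

Decomposition 3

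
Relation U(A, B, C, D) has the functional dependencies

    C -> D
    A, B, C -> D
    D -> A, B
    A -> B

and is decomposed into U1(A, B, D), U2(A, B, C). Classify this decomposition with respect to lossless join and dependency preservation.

Lossless test: (A, B)⁺ = {A, B}, which is a superkey of neither fragment — lossy.
Dependency preservation: the restricted closure of {C} across the fragments never reaches {D}, so C → D cannot be enforced without a join — not preserved.

lossy and not dependency-preserving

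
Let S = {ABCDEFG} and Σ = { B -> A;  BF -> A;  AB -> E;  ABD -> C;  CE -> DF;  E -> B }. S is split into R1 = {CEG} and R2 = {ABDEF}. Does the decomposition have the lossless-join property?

Common attributes: R1 ∩ R2 = {E}.
Closure of {E}: E → B applies, adding B; B → A applies, adding A. So (E)⁺ = {ABE}.
The closure contains neither all of R1 = {CEG} nor all of R2 = {ABDEF}, so the common attributes are not a superkey of either fragment. The join is lossy.

No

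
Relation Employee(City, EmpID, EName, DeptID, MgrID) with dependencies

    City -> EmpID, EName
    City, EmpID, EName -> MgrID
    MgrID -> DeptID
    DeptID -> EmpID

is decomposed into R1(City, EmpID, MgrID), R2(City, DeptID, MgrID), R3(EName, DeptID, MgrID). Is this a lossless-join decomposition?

Chase test. Columns are City, EmpID, EName, DeptID, MgrID; row i has aⱼ where attribute j ∈ Ri, else bᵢⱼ.
Initial tableau (one row per fragment):
  row 1: a1 a2 b13 b14 a5
  row 2: a1 b22 b23 a4 a5
  row 3: b31 b32 a3 a4 a5
Rows 1 and 2 agree on City; apply City→EmpID, EName and equate their EmpID, EName entries.
Rows 1 and 2 agree on MgrID; apply MgrID→DeptID and equate their DeptID entries.
Rows 1 and 3 agree on DeptID; apply DeptID→EmpID and equate their EmpID entries.
No row becomes fully distinguished — the join is lossy.

No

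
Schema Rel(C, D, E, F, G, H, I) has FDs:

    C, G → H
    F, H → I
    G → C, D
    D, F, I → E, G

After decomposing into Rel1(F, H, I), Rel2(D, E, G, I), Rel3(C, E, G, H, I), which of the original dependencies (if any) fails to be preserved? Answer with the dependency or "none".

Check D, F, I → E, G: no single fragment contains all of {D, E, F, G, I}, and the restricted closure of {D, F, I} across the fragments never reaches {E, G}.
C, G → H is preserved.
F, H → I is preserved.
G → C, D is preserved.

D, F, I → E, G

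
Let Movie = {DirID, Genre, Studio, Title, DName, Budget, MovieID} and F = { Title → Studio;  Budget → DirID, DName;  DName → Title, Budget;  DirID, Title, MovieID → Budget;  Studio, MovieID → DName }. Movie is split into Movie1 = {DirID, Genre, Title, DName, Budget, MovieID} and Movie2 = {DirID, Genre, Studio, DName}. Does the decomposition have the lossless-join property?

Common attributes: Movie1 ∩ Movie2 = {DirID, Genre, DName}.
Closure of {DirID, Genre, DName}: DName → Title, Budget applies, adding Title, Budget; Title → Studio applies, adding Studio. So (DirID, Genre, DName)⁺ = {DirID, Genre, Studio, Title, DName, Budget}.
This closure contains every attribute of Movie2, so Movie1 ∩ Movie2 → Movie2. The join is lossless.

Yes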